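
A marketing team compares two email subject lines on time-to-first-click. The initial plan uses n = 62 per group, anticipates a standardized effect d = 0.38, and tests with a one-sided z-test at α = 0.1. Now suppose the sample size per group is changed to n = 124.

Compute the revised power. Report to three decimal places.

With n = 124 per group: δ = d·√(n/2) = 0.38 × √(124/2) = 2.9921. Critical value z_{0.1} = 1.282.
Revised power = Φ(δ − 1.282) = Φ(1.711) = 0.9564.

Power ≈ 0.956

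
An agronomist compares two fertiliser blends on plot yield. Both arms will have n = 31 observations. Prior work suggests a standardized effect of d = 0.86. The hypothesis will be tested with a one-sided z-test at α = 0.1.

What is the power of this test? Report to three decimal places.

Noncentrality parameter: δ = d·√(n/2) = 0.86 × √(31/2) = 3.3858
Critical value for a one-sided test at α = 0.1: z_α = 1.282.
Power = P(Z > 1.282 − δ) = Φ(2.104) = 0.9823.

Power ≈ 0.982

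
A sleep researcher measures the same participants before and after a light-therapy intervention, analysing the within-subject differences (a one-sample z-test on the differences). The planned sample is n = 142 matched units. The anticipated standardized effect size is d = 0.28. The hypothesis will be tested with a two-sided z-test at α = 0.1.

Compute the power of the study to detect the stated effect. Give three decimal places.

Power ≈ 0.955

Noncentrality parameter: δ = d·√n = 0.28 × √142 = 3.3366
Two-sided α = 0.1 → critical value z_{0.05} = 1.645.
Power = Φ(δ − 1.645) + Φ(−δ − 1.645) = Φ(1.692) + Φ(-4.981) = 0.9547 + 0.0000 = 0.9547.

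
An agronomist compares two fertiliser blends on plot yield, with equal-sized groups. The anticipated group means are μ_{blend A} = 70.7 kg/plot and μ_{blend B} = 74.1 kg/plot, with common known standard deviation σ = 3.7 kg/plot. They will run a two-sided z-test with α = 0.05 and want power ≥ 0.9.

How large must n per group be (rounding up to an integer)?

n = 25 per group

Standardized effect: d = |μ_{blend A} − μ_{blend B}| / σ = |70.7 − 74.1| / 3.7 = 0.9189
For power 0.9 need Φ(δ − z_{0.025}) = 0.9, so δ = z_{0.025} + z_{0.10} = 1.960 + 1.282 = 3.242.
(Ignoring the negligible lower-tail rejection probability gives the usual closed-form inversion.)
δ = d·√(n/2) ⇒ n = 2(δ/d)² = 2 × (3.242 / 0.9189)² = 24.89.
Rounding up, n = 25 per group.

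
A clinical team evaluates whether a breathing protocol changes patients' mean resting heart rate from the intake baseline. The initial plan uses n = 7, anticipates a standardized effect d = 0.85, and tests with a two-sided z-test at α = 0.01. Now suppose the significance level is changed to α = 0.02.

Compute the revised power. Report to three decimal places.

δ = d·√n = 0.85 × √7 = 2.2489 (unchanged). New critical value: z_{0.01} = 2.326.
Revised power = Φ(δ − 2.326) + Φ(−δ − 2.326) = Φ(-0.077) + Φ(-4.575) = 0.4691 + 0.0000 = 0.4691.

Power ≈ 0.469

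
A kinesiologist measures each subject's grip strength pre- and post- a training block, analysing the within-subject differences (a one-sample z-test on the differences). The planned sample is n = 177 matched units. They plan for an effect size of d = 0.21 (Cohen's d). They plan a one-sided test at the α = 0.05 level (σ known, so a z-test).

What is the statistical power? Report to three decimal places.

Power ≈ 0.875

Noncentrality parameter: δ = d·√n = 0.21 × √177 = 2.7939
Critical value for a one-sided test at α = 0.05: z_α = 1.645.
Power = Φ(δ − 1.645) = Φ(1.149) = 0.8747.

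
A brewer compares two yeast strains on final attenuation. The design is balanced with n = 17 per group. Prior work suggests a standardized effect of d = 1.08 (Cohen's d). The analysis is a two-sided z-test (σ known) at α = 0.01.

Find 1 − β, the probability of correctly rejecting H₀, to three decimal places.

Power ≈ 0.717

Noncentrality parameter: δ = d·√(n/2) = 1.08 × √(17/2) = 3.1487
Critical value for a two-sided test at α = 0.01: z_{α/2} = 2.576.
Power = Φ(δ − 2.576) + Φ(−δ − 2.576) = Φ(0.573) + Φ(-5.725) = 0.7166 + 0.0000 = 0.7166.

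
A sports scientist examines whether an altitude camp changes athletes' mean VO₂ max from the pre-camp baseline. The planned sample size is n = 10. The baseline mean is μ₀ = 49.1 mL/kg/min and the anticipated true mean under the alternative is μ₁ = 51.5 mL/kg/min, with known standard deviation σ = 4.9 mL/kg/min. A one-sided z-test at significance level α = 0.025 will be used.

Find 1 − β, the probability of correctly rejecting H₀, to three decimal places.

Power ≈ 0.341

Standardized effect: d = |μ₁ − μ₀| / σ = |51.5 − 49.1| / 4.9 = 0.4898
Noncentrality parameter: δ = d·√n = 0.4898 × √10 = 1.5489
Critical value for a one-sided test at α = 0.025: z_α = 1.960.
Power = Φ(δ − 1.960) = Φ(-0.411) = 0.3405.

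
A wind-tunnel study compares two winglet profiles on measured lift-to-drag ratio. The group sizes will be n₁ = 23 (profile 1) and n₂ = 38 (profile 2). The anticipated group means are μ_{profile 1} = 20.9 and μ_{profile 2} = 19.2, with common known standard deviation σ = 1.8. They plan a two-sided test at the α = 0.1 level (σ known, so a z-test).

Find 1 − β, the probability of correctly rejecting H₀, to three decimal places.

Power ≈ 0.973

Standardized effect: d = |μ_{profile 1} − μ_{profile 2}| / σ = |20.9 − 19.2| / 1.8 = 0.9444
Noncentrality parameter: λ = d / √(1/n₁ + 1/n₂) = 0.9444 / √(1/23 + 1/38) = 3.5749
Two-sided α = 0.1 → critical value z_{0.05} = 1.645.
Power = Φ(λ − 1.645) + Φ(−λ − 1.645) = Φ(1.930) + Φ(-5.220) = 0.9732 + 0.0000 = 0.9732.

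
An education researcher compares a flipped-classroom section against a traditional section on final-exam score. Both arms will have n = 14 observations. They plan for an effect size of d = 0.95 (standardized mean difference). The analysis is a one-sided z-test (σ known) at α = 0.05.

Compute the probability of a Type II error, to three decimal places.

β ≈ 0.193

Noncentrality parameter: δ = d·√(n/2) = 0.95 × √(14/2) = 2.5135
One-sided α = 0.05 → critical value z_{0.05} = 1.645.
Power = P(Z > 1.645 − δ) = Φ(0.869) = 0.8075.
Type II error: β = 1 − power = 1 − 0.8075 = 0.1925.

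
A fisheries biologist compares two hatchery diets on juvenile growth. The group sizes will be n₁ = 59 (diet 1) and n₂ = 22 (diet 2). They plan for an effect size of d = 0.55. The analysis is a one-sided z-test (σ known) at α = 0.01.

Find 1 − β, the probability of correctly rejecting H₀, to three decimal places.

Noncentrality parameter: δ = d / √(1/n₁ + 1/n₂) = 0.55 / √(1/59 + 1/22) = 2.2017
One-sided α = 0.01 → critical value z_{0.01} = 2.326.
Power = Φ(δ − 2.326) = Φ(-0.125) = 0.4504.

Power ≈ 0.450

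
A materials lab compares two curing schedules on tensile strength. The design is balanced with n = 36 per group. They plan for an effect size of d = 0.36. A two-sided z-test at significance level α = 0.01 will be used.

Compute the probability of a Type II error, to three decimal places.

Noncentrality parameter: δ = d·√(n/2) = 0.36 × √(36/2) = 1.5274
Two-sided α = 0.01 → critical value z_{0.005} = 2.576.
Power = Φ(δ − 2.576) + Φ(−δ − 2.576) = Φ(-1.048) + Φ(-4.103) = 0.1472 + 0.0000 = 0.1472.
Type II error: β = 1 − power = 1 − 0.1472 = 0.8528.

β ≈ 0.853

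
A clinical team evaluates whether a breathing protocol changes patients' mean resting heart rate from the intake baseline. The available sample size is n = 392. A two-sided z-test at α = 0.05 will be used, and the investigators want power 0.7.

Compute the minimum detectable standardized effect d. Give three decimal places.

Required noncentrality: δ = z_{0.025} + z_{0.30} = 1.960 + 0.524 = 2.484.
(Lower-tail contribution to power is negligible for δ > 0.)
δ = d·√n ⇒ d = δ/√n = 2.484/√392 = 0.1255.

d ≈ 0.125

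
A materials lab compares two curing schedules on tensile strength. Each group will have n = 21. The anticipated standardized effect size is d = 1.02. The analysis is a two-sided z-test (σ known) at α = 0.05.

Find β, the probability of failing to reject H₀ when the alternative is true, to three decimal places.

Noncentrality parameter: δ = d·√(n/2) = 1.02 × √(21/2) = 3.3052
Critical value for a two-sided test at α = 0.05: z_{α/2} = 1.960.
Power = Φ(δ − 1.960) + Φ(−δ − 1.960) = Φ(1.345) + Φ(-5.265) = 0.9107 + 0.0000 = 0.9107.
Type II error: β = 1 − power = 1 − 0.9107 = 0.0893.

β ≈ 0.089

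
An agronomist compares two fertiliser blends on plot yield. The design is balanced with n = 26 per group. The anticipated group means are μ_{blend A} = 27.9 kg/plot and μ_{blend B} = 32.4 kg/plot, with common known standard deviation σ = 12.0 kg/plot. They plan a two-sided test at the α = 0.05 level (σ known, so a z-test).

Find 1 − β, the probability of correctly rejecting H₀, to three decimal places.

Power ≈ 0.272

Standardized effect: d = |μ_{blend A} − μ_{blend B}| / σ = |27.9 − 32.4| / 12.0 = 0.3750
Noncentrality parameter: δ = d·√(n/2) = 0.3750 × √(26/2) = 1.3521
Critical value for a two-sided test at α = 0.05: z_{α/2} = 1.960.
Power = Φ(δ − 1.960) + Φ(−δ − 1.960) = Φ(-0.608) + Φ(-3.312) = 0.2716 + 0.0005 = 0.2721.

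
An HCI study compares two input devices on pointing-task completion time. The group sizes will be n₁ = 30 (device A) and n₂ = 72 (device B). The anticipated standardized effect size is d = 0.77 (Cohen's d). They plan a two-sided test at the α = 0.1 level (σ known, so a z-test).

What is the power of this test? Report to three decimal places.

Noncentrality parameter: δ = d / √(1/n₁ + 1/n₂) = 0.77 / √(1/30 + 1/72) = 3.5434
Critical value for a two-sided test at α = 0.1: z_{α/2} = 1.645.
Power = Φ(δ − 1.645) + Φ(−δ − 1.645) = Φ(1.899) + Φ(-5.188) = 0.9712 + 0.0000 = 0.9712.

Power ≈ 0.971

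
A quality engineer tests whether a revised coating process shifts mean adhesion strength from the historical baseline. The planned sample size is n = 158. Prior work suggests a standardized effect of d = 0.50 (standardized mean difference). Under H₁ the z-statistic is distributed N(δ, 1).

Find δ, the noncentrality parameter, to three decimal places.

δ ≈ 6.285

δ = d·√n = 0.50 × √158 = 6.2849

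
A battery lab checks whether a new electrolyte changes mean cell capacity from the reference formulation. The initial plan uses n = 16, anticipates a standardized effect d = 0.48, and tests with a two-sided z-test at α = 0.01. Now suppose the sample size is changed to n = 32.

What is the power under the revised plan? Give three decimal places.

Power ≈ 0.555

With n = 32: δ = d·√n = 0.48 × √32 = 2.7153. Critical value z_{0.005} = 2.576.
Revised power = Φ(δ − 2.576) + Φ(−δ − 2.576) = Φ(0.139) + Φ(-5.291) = 0.5555 + 0.0000 = 0.5555.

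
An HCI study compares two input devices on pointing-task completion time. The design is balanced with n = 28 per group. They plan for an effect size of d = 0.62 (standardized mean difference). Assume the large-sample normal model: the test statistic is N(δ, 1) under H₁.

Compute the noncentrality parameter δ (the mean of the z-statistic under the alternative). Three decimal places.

The noncentrality parameter scales effect size by the design's sample-size factor: δ = d·√(n/2) = 0.62 × √(28/2) = 2.3198

δ ≈ 2.320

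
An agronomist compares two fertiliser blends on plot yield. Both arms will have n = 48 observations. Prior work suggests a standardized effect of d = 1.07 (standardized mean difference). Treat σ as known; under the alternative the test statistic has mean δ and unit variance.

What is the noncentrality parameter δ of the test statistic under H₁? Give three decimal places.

δ ≈ 5.242

The noncentrality parameter scales effect size by the design's sample-size factor: δ = d·√(n/2) = 1.07 × √(48/2) = 5.2419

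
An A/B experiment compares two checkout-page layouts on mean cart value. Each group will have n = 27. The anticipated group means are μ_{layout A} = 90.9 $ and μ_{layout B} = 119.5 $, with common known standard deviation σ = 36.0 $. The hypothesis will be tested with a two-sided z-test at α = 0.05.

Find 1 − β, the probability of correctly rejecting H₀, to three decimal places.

Standardized effect: d = |μ_{layout A} − μ_{layout B}| / σ = |90.9 − 119.5| / 36.0 = 0.7944
Noncentrality parameter: δ = d·√(n/2) = 0.7944 × √(27/2) = 2.9190
Critical value for a two-sided test at α = 0.05: z_{α/2} = 1.960.
Power = Φ(δ − 1.960) + Φ(−δ − 1.960) = Φ(0.959) + Φ(-4.879) = 0.8312 + 0.0000 = 0.8312.

Power ≈ 0.831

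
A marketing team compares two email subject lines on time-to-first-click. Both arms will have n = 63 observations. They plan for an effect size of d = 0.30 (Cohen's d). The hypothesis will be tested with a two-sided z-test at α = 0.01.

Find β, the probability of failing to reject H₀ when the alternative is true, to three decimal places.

β ≈ 0.814

Noncentrality parameter: δ = d·√(n/2) = 0.30 × √(63/2) = 1.6837
Two-sided α = 0.01 → critical value z_{0.005} = 2.576.
Power = Φ(δ − 2.576) + Φ(−δ − 2.576) = Φ(-0.892) + Φ(-4.260) = 0.1862 + 0.0000 = 0.1862.
Type II error: β = 1 − power = 1 − 0.1862 = 0.8138.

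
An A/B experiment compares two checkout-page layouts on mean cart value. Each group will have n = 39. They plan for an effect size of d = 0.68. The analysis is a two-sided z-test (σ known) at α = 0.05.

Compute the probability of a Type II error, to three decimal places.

β ≈ 0.149

Noncentrality parameter: δ = d·√(n/2) = 0.68 × √(39/2) = 3.0028
Two-sided α = 0.05 → critical value z_{0.025} = 1.960.
Power = Φ(δ − 1.960) + Φ(−δ − 1.960) = Φ(1.043) + Φ(-4.963) = 0.8515 + 0.0000 = 0.8515.
Type II error: β = 1 − power = 1 − 0.8515 = 0.1485.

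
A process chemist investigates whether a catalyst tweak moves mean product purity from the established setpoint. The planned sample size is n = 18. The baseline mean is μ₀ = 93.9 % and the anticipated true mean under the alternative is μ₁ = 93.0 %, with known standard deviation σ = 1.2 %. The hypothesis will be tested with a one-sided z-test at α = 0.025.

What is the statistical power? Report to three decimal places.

Standardized effect: d = |μ₁ − μ₀| / σ = |93.0 − 93.9| / 1.2 = 0.7500
Noncentrality parameter: δ = d·√n = 0.7500 × √18 = 3.1820
One-sided α = 0.025 → critical value z_{0.025} = 1.960.
Power = P(Z > 1.960 − δ) = Φ(1.222) = 0.8891.

Power ≈ 0.889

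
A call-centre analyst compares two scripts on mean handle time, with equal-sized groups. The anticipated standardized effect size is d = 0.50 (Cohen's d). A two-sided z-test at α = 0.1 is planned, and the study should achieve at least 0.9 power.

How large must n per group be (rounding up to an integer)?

n = 69 per group

For power 0.9 need Φ(δ − z_{0.05}) = 0.9, so δ = z_{0.05} + z_{0.10} = 1.645 + 1.282 = 2.926.
(Ignoring the negligible lower-tail rejection probability gives the usual closed-form inversion.)
δ = d·√(n/2) ⇒ n = 2(δ/d)² = 2 × (2.926 / 0.50)² = 68.51.
Round up to the next whole unit.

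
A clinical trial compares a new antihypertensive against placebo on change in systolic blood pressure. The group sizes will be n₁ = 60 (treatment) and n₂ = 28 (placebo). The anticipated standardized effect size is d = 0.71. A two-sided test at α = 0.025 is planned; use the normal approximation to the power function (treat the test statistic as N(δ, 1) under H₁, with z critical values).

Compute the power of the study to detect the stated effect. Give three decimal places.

Noncentrality parameter: δ = d / √(1/n₁ + 1/n₂) = 0.71 / √(1/60 + 1/28) = 3.1022
Critical value for a two-sided test at α = 0.025: z_{α/2} = 2.241.
Power = Φ(δ − 2.241) + Φ(−δ − 2.241) = Φ(0.861) + Φ(-5.344) = 0.8053 + 0.0000 = 0.8053.

Power ≈ 0.805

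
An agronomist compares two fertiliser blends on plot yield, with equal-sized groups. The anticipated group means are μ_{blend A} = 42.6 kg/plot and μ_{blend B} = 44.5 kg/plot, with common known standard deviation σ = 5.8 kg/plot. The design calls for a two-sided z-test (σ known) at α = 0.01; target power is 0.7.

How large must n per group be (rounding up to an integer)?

n = 180 per group

Standardized effect: d = |μ_{blend A} − μ_{blend B}| / σ = |42.6 − 44.5| / 5.8 = 0.3276
Set Φ(δ − 2.576) = 0.7; then δ − 2.576 = Φ⁻¹(0.7) = 0.524, giving δ = 3.100.
(The Φ(−δ − z_{α/2}) term is vanishingly small for δ > 0 and is dropped in the standard sample-size formula.)
δ = d·√(n/2) ⇒ n = 2(δ/d)² = 2 × (3.100 / 0.3276)² = 179.13.
Rounding up, n = 180 per group.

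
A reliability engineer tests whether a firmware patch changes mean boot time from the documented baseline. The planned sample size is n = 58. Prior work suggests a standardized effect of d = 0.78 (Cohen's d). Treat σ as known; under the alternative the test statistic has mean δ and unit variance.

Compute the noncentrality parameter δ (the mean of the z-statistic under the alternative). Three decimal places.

δ ≈ 5.940

δ = d·√n = 0.78 × √58 = 5.9403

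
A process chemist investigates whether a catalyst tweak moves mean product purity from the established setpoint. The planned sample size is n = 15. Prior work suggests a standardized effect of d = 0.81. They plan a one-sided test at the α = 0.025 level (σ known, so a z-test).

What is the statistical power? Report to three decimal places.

Power ≈ 0.880

Noncentrality parameter: δ = d·√n = 0.81 × √15 = 3.1371
Critical value for a one-sided test at α = 0.025: z_α = 1.960.
Power = P(Z > 1.960 − δ) = Φ(1.177) = 0.8804.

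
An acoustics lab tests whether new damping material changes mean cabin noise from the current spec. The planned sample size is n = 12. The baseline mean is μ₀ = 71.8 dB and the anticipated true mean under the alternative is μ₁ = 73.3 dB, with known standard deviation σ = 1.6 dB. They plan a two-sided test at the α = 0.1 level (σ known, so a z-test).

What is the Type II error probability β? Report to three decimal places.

Standardized effect: d = |μ₁ − μ₀| / σ = |73.3 − 71.8| / 1.6 = 0.9375
Noncentrality parameter: δ = d·√n = 0.9375 × √12 = 3.2476
Two-sided α = 0.1 → critical value z_{0.05} = 1.645.
Power = Φ(δ − 1.645) + Φ(−δ − 1.645) = Φ(1.603) + Φ(-4.892) = 0.9455 + 0.0000 = 0.9455.
Type II error: β = 1 − power = 1 − 0.9455 = 0.0545.

β ≈ 0.054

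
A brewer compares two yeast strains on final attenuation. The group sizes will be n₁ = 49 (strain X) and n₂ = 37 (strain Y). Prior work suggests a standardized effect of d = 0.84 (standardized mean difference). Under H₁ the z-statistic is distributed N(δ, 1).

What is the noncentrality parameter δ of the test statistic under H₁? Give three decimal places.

δ ≈ 3.857

δ = d / √(1/n₁ + 1/n₂) = 0.84 / √(1/49 + 1/37) = 3.8568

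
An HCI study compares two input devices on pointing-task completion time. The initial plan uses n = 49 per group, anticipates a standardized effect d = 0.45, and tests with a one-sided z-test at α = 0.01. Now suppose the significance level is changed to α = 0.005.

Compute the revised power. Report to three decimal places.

δ = d·√(n/2) = 0.45 × √(49/2) = 2.2274 (unchanged). New critical value: z_{0.005} = 2.576.
Revised power = Φ(δ − 2.576) = Φ(-0.348) = 0.3638.

Power ≈ 0.364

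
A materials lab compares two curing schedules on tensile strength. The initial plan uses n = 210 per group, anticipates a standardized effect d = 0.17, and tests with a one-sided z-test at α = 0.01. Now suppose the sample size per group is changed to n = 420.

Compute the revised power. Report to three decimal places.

Power ≈ 0.555

With n = 420 per group: δ = d·√(n/2) = 0.17 × √(420/2) = 2.4635. Critical value z_{0.01} = 2.326.
Revised power = Φ(δ − 2.326) = Φ(0.137) = 0.5546.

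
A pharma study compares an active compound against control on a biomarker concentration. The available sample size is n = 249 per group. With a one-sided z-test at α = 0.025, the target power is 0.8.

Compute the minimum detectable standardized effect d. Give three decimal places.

d ≈ 0.251

Required noncentrality: δ = z_{0.025} + z_{0.20} = 1.960 + 0.842 = 2.802.
δ = d·√(n/2) ⇒ d = δ/√(n/2) = 2.802/√(249/2) = 0.2511.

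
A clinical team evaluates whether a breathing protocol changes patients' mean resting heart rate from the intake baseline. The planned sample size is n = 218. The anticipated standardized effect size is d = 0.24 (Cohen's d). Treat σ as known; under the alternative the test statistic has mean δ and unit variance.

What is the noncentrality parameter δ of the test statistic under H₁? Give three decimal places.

δ = d·√n = 0.24 × √218 = 3.5436

δ ≈ 3.544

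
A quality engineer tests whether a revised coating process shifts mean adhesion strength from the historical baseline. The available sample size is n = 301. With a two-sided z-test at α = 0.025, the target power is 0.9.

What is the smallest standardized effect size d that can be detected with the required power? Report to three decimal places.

d ≈ 0.203

Required noncentrality: δ = z_{0.0125} + z_{0.10} = 2.241 + 1.282 = 3.523.
(The second rejection-region term Φ(−δ − z_{α/2}) is negligible and dropped.)
δ = d·√n ⇒ d = δ/√n = 3.523/√301 = 0.2031.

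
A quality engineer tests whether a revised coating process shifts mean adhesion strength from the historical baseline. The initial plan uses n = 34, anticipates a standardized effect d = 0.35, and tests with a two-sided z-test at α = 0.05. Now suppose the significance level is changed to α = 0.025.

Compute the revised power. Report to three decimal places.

Power ≈ 0.421

δ = d·√n = 0.35 × √34 = 2.0408 (unchanged). New critical value: z_{0.0125} = 2.241.
Revised power = Φ(δ − 2.241) + Φ(−δ − 2.241) = Φ(-0.201) + Φ(-4.282) = 0.4205 + 0.0000 = 0.4205.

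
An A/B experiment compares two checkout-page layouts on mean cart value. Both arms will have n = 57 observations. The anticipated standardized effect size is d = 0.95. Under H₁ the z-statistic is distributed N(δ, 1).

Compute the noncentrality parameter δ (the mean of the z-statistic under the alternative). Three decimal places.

δ ≈ 5.072

δ = d·√(n/2) = 0.95 × √(57/2) = 5.0716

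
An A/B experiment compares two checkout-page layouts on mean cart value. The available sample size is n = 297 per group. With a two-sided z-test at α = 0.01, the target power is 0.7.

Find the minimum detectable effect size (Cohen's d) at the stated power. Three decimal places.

Required noncentrality: δ = z_{0.005} + z_{0.30} = 2.576 + 0.524 = 3.100.
(Lower-tail contribution to power is negligible for δ > 0.)
δ = d·√(n/2) ⇒ d = δ/√(n/2) = 3.100/√(297/2) = 0.2544.

d ≈ 0.254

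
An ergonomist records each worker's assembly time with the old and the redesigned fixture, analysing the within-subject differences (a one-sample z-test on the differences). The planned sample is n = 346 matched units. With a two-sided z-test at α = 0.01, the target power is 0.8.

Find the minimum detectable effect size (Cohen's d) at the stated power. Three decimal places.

d ≈ 0.184

Required noncentrality: δ = z_{0.005} + z_{0.20} = 2.576 + 0.842 = 3.417.
(Lower-tail contribution to power is negligible for δ > 0.)
δ = d·√n ⇒ d = δ/√n = 3.417/√346 = 0.1837.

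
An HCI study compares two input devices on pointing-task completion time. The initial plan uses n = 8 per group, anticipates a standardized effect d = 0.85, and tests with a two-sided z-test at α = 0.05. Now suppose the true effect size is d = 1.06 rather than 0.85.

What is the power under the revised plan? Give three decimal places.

With d = 1.06: δ = d·√(n/2) = 1.06 × √(8/2) = 2.1200. Critical value z_{0.025} = 1.960.
Revised power = Φ(δ − 1.960) + Φ(−δ − 1.960) = Φ(0.160) + Φ(-4.080) = 0.5636 + 0.0000 = 0.5636.

Power ≈ 0.564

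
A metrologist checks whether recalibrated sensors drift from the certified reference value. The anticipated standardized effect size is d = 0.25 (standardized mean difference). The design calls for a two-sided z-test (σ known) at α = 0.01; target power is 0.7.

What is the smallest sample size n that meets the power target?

n = 154

For power 0.7 need Φ(δ − z_{0.005}) = 0.7, so δ = z_{0.005} + z_{0.30} = 2.576 + 0.524 = 3.100.
(For δ > 0 the lower-tail rejection region contributes negligibly to power, so the one-term inversion is standard.)
δ = d·√n ⇒ n = (δ/d)² = (3.100 / 0.25)² = 153.78.
Round up to the next whole unit.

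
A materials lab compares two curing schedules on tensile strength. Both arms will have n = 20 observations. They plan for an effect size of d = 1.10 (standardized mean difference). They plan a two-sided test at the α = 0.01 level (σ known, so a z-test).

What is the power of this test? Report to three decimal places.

Noncentrality parameter: δ = d·√(n/2) = 1.10 × √(20/2) = 3.4785
Critical value for a two-sided test at α = 0.01: z_{α/2} = 2.576.
Power = Φ(δ − 2.576) + Φ(−δ − 2.576) = Φ(0.903) + Φ(-6.054) = 0.8167 + 0.0000 = 0.8167.

Power ≈ 0.817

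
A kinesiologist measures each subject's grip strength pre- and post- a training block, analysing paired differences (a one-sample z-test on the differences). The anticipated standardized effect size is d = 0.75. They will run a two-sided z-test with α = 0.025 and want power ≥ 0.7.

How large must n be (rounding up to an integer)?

n = 14

For power 0.7 need Φ(δ − z_{0.0125}) = 0.7, so δ = z_{0.0125} + z_{0.30} = 2.241 + 0.524 = 2.766.
(The Φ(−δ − z_{α/2}) term is vanishingly small for δ > 0 and is dropped in the standard sample-size formula.)
δ = d·√n ⇒ n = (δ/d)² = (2.766 / 0.75)² = 13.60.
Round up to the next whole unit.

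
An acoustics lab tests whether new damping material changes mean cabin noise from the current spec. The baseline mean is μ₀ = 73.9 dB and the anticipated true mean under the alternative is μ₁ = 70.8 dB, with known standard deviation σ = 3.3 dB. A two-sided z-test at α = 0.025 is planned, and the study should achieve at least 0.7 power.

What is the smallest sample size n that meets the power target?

Standardized effect: d = |μ₁ − μ₀| / σ = |70.8 − 73.9| / 3.3 = 0.9394
For power 0.7 need Φ(δ − z_{0.0125}) = 0.7, so δ = z_{0.0125} + z_{0.30} = 2.241 + 0.524 = 2.766.
(Ignoring the negligible lower-tail rejection probability gives the usual closed-form inversion.)
δ = d·√n ⇒ n = (δ/d)² = (2.766 / 0.9394)² = 8.67.
Rounding up, n = 9.

n = 9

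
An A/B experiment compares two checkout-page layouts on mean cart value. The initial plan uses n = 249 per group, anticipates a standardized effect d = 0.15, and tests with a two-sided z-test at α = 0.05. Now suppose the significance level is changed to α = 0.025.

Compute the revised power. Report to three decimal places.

δ = d·√(n/2) = 0.15 × √(249/2) = 1.6737 (unchanged). New critical value: z_{0.0125} = 2.241.
Revised power = Φ(δ − 2.241) + Φ(−δ − 2.241) = Φ(-0.568) + Φ(-3.915) = 0.2851 + 0.0000 = 0.2852.

Power ≈ 0.285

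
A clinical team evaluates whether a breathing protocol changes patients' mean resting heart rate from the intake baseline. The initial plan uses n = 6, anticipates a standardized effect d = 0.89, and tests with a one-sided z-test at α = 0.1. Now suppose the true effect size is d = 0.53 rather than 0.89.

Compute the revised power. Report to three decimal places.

Power ≈ 0.507

With d = 0.53: δ = d·√n = 0.53 × √6 = 1.2982. Critical value z_{0.1} = 1.282.
Revised power = Φ(δ − 1.282) = Φ(0.017) = 0.5067.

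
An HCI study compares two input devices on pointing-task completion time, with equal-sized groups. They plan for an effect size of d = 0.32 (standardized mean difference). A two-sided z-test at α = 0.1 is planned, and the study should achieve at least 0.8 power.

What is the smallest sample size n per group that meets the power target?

n = 121 per group

Set Φ(δ − 1.645) = 0.8; then δ − 1.645 = Φ⁻¹(0.8) = 0.842, giving δ = 2.486.
(For δ > 0 the lower-tail rejection region contributes negligibly to power, so the one-term inversion is standard.)
δ = d·√(n/2) ⇒ n = 2(δ/d)² = 2 × (2.486 / 0.32)² = 120.75.
Rounding up, n = 121 per group.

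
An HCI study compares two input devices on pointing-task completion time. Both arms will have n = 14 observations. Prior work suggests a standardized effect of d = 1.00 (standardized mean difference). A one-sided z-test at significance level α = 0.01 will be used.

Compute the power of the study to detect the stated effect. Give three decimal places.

Noncentrality parameter: δ = d·√(n/2) = 1.00 × √(14/2) = 2.6458
One-sided α = 0.01 → critical value z_{0.01} = 2.326.
Power = P(Z > 2.326 − δ) = Φ(0.319) = 0.6253.

Power ≈ 0.625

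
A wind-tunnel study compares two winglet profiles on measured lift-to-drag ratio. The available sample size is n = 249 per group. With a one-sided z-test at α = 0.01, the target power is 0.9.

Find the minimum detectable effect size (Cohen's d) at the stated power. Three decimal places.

Need Φ(δ − 2.326) = 0.9, so δ = 2.326 + 1.282 = 3.608.
δ = d·√(n/2) ⇒ d = δ/√(n/2) = 3.608/√(249/2) = 0.3233.

d ≈ 0.323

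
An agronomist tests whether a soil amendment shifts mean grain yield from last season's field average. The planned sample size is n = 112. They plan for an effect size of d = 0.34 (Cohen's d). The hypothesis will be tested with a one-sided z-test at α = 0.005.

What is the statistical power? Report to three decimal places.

Noncentrality parameter: δ = d·√n = 0.34 × √112 = 3.5982
One-sided α = 0.005 → critical value z_{0.005} = 2.576.
Power = P(Z > 2.576 − δ) = Φ(1.022) = 0.8467.

Power ≈ 0.847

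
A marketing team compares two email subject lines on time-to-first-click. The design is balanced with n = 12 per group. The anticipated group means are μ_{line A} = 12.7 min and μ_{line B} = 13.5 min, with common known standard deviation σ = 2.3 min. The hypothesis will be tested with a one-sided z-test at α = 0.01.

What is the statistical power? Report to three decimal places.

Standardized effect: d = |μ_{line A} − μ_{line B}| / σ = |12.7 − 13.5| / 2.3 = 0.3478
Noncentrality parameter: δ = d·√(n/2) = 0.3478 × √(12/2) = 0.8520
One-sided α = 0.01 → critical value z_{0.01} = 2.326.
Power = P(Z > 2.326 − δ) = Φ(-1.474) = 0.0702.

Power ≈ 0.070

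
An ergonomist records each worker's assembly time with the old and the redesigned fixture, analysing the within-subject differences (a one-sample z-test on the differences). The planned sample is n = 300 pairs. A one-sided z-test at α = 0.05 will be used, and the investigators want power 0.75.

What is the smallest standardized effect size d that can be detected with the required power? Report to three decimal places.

Need Φ(δ − 1.645) = 0.75, so δ = 1.645 + 0.674 = 2.319.
δ = d·√n ⇒ d = δ/√n = 2.319/√300 = 0.1339.

d ≈ 0.134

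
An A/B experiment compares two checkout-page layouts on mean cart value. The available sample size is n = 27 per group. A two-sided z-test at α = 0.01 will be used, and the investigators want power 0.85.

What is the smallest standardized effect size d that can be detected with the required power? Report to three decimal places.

d ≈ 0.983

Need Φ(δ − 2.576) = 0.85, so δ = 2.576 + 1.036 = 3.612.
(The second rejection-region term Φ(−δ − z_{α/2}) is negligible and dropped.)
δ = d·√(n/2) ⇒ d = δ/√(n/2) = 3.612/√(27/2) = 0.9831.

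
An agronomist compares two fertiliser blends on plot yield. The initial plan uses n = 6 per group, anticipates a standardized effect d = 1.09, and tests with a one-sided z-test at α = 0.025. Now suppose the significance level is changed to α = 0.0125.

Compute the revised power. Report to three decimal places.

Power ≈ 0.362

δ = d·√(n/2) = 1.09 × √(6/2) = 1.8879 (unchanged). New critical value: z_{0.0125} = 2.241.
Revised power = Φ(δ − 2.241) = Φ(-0.353) = 0.3619.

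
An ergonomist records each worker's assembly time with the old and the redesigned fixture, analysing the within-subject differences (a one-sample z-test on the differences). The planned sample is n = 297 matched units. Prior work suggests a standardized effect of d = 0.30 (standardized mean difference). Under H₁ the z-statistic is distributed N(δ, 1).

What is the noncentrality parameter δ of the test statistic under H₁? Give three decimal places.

δ ≈ 5.170

δ = d·√n = 0.30 × √297 = 5.1701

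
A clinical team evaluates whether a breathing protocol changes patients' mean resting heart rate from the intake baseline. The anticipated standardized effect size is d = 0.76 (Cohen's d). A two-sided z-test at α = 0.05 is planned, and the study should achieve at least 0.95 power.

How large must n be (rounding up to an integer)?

For power 0.95 need Φ(δ − z_{0.025}) = 0.95, so δ = z_{0.025} + z_{0.05} = 1.960 + 1.645 = 3.605.
(Ignoring the negligible lower-tail rejection probability gives the usual closed-form inversion.)
δ = d·√n ⇒ n = (δ/d)² = (3.605 / 0.76)² = 22.50.
Round up to the next whole unit.

n = 23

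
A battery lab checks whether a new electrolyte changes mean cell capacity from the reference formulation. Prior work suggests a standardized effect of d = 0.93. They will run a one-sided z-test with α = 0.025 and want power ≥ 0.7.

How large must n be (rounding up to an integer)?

n = 8

Set Φ(δ − 1.960) = 0.7; then δ − 1.960 = Φ⁻¹(0.7) = 0.524, giving δ = 2.484.
δ = d·√n ⇒ n = (δ/d)² = (2.484 / 0.93)² = 7.14.
Round up to the next whole unit.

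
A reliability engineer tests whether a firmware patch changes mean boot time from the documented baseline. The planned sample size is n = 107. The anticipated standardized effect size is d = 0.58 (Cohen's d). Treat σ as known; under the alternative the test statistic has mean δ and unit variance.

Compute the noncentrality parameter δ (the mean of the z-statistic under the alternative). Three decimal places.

δ ≈ 6.000

δ = d·√n = 0.58 × √107 = 5.9996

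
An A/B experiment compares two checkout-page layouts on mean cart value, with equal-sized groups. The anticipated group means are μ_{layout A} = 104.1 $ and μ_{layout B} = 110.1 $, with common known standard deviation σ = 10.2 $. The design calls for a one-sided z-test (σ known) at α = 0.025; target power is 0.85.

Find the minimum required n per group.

Standardized effect: d = |μ_{layout A} − μ_{layout B}| / σ = |104.1 − 110.1| / 10.2 = 0.5882
Set Φ(δ − 1.960) = 0.85; then δ − 1.960 = Φ⁻¹(0.85) = 1.036, giving δ = 2.996.
δ = d·√(n/2) ⇒ n = 2(δ/d)² = 2 × (2.996 / 0.5882)² = 51.90.
Rounding up, n = 52 per group.

n = 52 per group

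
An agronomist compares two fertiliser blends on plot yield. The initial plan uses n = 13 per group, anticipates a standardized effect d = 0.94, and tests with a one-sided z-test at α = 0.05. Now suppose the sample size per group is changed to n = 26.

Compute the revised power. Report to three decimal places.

With n = 26 per group: δ = d·√(n/2) = 0.94 × √(26/2) = 3.3892. Critical value z_{0.05} = 1.645.
Revised power = P(Z > 1.645 − δ) = Φ(1.744) = 0.9595.

Power ≈ 0.959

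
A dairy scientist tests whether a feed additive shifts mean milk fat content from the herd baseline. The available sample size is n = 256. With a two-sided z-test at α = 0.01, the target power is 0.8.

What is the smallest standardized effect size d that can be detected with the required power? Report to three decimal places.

Required noncentrality: δ = z_{0.005} + z_{0.20} = 2.576 + 0.842 = 3.417.
(The second rejection-region term Φ(−δ − z_{α/2}) is negligible and dropped.)
δ = d·√n ⇒ d = δ/√n = 3.417/√256 = 0.2136.

d ≈ 0.214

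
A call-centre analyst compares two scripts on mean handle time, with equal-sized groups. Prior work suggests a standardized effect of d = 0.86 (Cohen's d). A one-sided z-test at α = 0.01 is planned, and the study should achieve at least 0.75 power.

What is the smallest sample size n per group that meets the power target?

n = 25 per group

For power 0.75 need Φ(δ − z_{0.01}) = 0.75, so δ = z_{0.01} + z_{0.25} = 2.326 + 0.674 = 3.001.
δ = d·√(n/2) ⇒ n = 2(δ/d)² = 2 × (3.001 / 0.86)² = 24.35.
Rounding up, n = 25 per group.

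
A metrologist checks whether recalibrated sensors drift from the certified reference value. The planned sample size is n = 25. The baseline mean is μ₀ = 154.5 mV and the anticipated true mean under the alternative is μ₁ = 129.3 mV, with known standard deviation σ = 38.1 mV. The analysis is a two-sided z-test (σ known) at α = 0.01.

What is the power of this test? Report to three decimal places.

Power ≈ 0.768

Standardized effect: d = |μ₁ − μ₀| / σ = |129.3 − 154.5| / 38.1 = 0.6614
Noncentrality parameter: δ = d·√n = 0.6614 × √25 = 3.3071
Critical value for a two-sided test at α = 0.01: z_{α/2} = 2.576.
Power = Φ(δ − 2.576) + Φ(−δ − 2.576) = Φ(0.731) + Φ(-5.883) = 0.7677 + 0.0000 = 0.7677.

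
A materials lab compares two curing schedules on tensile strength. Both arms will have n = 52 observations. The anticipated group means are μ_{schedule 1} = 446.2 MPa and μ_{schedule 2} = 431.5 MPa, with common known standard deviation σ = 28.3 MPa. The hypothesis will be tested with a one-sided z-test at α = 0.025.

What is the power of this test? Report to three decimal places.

Power ≈ 0.754

Standardized effect: d = |μ_{schedule 1} − μ_{schedule 2}| / σ = |446.2 − 431.5| / 28.3 = 0.5194
Noncentrality parameter: λ = d·√(n/2) = 0.5194 × √(52/2) = 2.6486
One-sided α = 0.025 → critical value z_{0.025} = 1.960.
Power = P(Z > 1.960 − λ) = Φ(0.689) = 0.7545.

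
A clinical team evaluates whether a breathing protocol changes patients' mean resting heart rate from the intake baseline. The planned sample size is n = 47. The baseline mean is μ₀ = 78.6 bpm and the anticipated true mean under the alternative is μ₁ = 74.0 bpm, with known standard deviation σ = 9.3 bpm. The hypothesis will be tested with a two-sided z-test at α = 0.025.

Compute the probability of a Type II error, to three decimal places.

Standardized effect: d = |μ₁ − μ₀| / σ = |74.0 − 78.6| / 9.3 = 0.4946
Noncentrality parameter: δ = d·√n = 0.4946 × √47 = 3.3910
Two-sided α = 0.025 → critical value z_{0.0125} = 2.241.
Power = Φ(δ − 2.241) + Φ(−δ − 2.241) = Φ(1.150) + Φ(-5.632) = 0.8748 + 0.0000 = 0.8748.
Type II error: β = 1 − power = 1 − 0.8748 = 0.1252.

β ≈ 0.125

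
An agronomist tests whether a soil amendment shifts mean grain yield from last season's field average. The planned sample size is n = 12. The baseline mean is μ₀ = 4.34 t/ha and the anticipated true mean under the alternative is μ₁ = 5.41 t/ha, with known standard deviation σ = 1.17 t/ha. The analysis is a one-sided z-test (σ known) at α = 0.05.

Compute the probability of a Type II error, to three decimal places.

β ≈ 0.064

Standardized effect: d = |μ₁ − μ₀| / σ = |5.41 − 4.34| / 1.17 = 0.9145
Noncentrality parameter: δ = d·√n = 0.9145 × √12 = 3.1680
Critical value for a one-sided test at α = 0.05: z_α = 1.645.
Power = P(Z > 1.645 − δ) = Φ(1.523) = 0.9361.
Type II error: β = 1 − power = 1 − 0.9361 = 0.0639.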